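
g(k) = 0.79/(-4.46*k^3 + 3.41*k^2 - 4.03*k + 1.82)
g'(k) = 0.79*(13.38*k^2 - 6.82*k + 4.03)/(-4.46*k^3 + 3.41*k^2 - 4.03*k + 1.82)^2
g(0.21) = 0.73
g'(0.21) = 2.15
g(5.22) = -0.00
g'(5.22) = 0.00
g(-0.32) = 0.22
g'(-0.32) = 0.46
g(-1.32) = 0.03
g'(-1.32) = 0.05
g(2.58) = -0.01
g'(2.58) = 0.02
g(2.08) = -0.02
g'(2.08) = 0.04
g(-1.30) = 0.03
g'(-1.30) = 0.05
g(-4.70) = 0.00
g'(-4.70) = 0.00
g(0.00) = 0.43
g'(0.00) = 0.96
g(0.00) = 0.43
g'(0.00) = 0.96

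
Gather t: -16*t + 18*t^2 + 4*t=18*t^2 - 12*t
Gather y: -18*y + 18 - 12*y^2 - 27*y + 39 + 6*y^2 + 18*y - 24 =-6*y^2 - 27*y + 33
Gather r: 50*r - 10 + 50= 50*r + 40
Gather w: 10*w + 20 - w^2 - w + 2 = -w^2 + 9*w + 22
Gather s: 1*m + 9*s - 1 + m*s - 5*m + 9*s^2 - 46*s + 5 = -4*m + 9*s^2 + s*(m - 37) + 4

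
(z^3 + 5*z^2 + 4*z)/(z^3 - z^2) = (z^2 + 5*z + 4)/(z*(z - 1))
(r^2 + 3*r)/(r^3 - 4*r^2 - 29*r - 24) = r/(r^2 - 7*r - 8)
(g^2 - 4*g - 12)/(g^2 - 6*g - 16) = (g - 6)/(g - 8)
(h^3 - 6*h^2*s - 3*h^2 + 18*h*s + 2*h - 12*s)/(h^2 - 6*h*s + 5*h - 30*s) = (h^2 - 3*h + 2)/(h + 5)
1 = 1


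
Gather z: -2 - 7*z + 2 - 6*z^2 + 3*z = -6*z^2 - 4*z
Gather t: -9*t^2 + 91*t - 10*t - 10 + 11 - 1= -9*t^2 + 81*t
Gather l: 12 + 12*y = 12*y + 12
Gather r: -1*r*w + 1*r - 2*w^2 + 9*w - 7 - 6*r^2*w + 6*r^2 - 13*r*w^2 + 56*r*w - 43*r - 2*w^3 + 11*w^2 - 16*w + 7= r^2*(6 - 6*w) + r*(-13*w^2 + 55*w - 42) - 2*w^3 + 9*w^2 - 7*w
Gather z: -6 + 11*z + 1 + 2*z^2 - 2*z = 2*z^2 + 9*z - 5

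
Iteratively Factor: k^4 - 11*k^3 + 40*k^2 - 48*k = (k - 4)*(k^3 - 7*k^2 + 12*k) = (k - 4)^2*(k^2 - 3*k) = k*(k - 4)^2*(k - 3)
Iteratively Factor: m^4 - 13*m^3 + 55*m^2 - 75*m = (m)*(m^3 - 13*m^2 + 55*m - 75) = m*(m - 3)*(m^2 - 10*m + 25) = m*(m - 5)*(m - 3)*(m - 5)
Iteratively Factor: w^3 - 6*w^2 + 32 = (w - 4)*(w^2 - 2*w - 8) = (w - 4)*(w + 2)*(w - 4)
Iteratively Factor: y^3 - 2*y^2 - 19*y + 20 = (y + 4)*(y^2 - 6*y + 5) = (y - 5)*(y + 4)*(y - 1)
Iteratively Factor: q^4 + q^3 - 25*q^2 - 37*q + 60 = (q + 4)*(q^3 - 3*q^2 - 13*q + 15) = (q - 5)*(q + 4)*(q^2 + 2*q - 3) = (q - 5)*(q - 1)*(q + 4)*(q + 3)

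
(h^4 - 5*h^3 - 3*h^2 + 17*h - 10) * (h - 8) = h^5 - 13*h^4 + 37*h^3 + 41*h^2 - 146*h + 80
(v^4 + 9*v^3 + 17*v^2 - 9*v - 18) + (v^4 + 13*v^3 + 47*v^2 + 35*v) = 2*v^4 + 22*v^3 + 64*v^2 + 26*v - 18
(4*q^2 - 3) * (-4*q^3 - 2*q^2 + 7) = -16*q^5 - 8*q^4 + 12*q^3 + 34*q^2 - 21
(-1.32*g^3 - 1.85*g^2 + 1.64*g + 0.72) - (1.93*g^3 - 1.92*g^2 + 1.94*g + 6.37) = -3.25*g^3 + 0.0699999999999998*g^2 - 0.3*g - 5.65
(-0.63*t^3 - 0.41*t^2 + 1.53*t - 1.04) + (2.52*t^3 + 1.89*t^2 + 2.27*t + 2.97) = 1.89*t^3 + 1.48*t^2 + 3.8*t + 1.93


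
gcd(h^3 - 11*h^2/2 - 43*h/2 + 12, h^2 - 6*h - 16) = h - 8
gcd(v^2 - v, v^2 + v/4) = v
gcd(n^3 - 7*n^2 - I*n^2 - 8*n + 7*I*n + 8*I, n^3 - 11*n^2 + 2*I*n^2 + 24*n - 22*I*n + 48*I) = n - 8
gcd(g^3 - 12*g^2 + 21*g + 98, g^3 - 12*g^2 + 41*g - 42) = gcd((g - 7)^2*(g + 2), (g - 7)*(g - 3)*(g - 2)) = g - 7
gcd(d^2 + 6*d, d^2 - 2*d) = d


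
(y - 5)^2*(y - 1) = y^3 - 11*y^2 + 35*y - 25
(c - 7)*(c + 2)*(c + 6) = c^3 + c^2 - 44*c - 84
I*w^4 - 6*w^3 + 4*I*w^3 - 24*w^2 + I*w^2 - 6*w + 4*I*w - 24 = (w + 4)*(w + I)*(w + 6*I)*(I*w + 1)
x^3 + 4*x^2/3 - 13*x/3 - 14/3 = (x - 2)*(x + 1)*(x + 7/3)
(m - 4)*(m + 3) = m^2 - m - 12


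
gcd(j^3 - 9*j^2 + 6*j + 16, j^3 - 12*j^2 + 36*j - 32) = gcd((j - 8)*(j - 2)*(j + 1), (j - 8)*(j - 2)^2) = j^2 - 10*j + 16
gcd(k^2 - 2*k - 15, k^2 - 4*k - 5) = k - 5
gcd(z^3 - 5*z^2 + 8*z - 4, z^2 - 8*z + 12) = z - 2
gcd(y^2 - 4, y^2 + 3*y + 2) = y + 2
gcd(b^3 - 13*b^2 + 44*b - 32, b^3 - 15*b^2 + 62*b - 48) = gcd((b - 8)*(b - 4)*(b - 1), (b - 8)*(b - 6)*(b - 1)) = b^2 - 9*b + 8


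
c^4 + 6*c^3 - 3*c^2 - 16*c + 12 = (c - 1)^2*(c + 2)*(c + 6)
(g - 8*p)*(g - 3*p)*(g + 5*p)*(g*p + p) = g^4*p - 6*g^3*p^2 + g^3*p - 31*g^2*p^3 - 6*g^2*p^2 + 120*g*p^4 - 31*g*p^3 + 120*p^4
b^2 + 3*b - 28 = (b - 4)*(b + 7)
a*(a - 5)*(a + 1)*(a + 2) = a^4 - 2*a^3 - 13*a^2 - 10*a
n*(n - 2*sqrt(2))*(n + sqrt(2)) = n^3 - sqrt(2)*n^2 - 4*n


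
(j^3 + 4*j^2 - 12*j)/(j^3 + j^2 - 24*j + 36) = j/(j - 3)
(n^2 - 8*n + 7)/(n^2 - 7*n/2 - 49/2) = 2*(n - 1)/(2*n + 7)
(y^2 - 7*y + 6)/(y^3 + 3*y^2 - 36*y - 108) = (y - 1)/(y^2 + 9*y + 18)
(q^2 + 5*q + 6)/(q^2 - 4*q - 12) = (q + 3)/(q - 6)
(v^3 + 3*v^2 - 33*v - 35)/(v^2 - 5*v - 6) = (v^2 + 2*v - 35)/(v - 6)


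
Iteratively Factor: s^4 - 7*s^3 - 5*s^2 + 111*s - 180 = (s - 3)*(s^3 - 4*s^2 - 17*s + 60) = (s - 3)*(s + 4)*(s^2 - 8*s + 15) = (s - 5)*(s - 3)*(s + 4)*(s - 3)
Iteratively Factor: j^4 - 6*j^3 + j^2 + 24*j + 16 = (j - 4)*(j^3 - 2*j^2 - 7*j - 4) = (j - 4)^2*(j^2 + 2*j + 1) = (j - 4)^2*(j + 1)*(j + 1)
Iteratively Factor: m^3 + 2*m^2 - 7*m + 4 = (m - 1)*(m^2 + 3*m - 4) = (m - 1)^2*(m + 4)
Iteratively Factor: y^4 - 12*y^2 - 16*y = (y)*(y^3 - 12*y - 16) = y*(y - 4)*(y^2 + 4*y + 4) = y*(y - 4)*(y + 2)*(y + 2)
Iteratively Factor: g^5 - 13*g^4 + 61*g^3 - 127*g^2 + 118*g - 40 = (g - 4)*(g^4 - 9*g^3 + 25*g^2 - 27*g + 10) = (g - 5)*(g - 4)*(g^3 - 4*g^2 + 5*g - 2) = (g - 5)*(g - 4)*(g - 2)*(g^2 - 2*g + 1) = (g - 5)*(g - 4)*(g - 2)*(g - 1)*(g - 1)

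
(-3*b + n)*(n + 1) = -3*b*n - 3*b + n^2 + n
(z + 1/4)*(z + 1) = z^2 + 5*z/4 + 1/4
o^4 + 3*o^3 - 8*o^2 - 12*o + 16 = (o - 2)*(o - 1)*(o + 2)*(o + 4)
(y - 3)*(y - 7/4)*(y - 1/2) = y^3 - 21*y^2/4 + 61*y/8 - 21/8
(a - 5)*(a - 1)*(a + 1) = a^3 - 5*a^2 - a + 5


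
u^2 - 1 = (u - 1)*(u + 1)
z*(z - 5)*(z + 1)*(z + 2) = z^4 - 2*z^3 - 13*z^2 - 10*z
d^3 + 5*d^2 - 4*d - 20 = (d - 2)*(d + 2)*(d + 5)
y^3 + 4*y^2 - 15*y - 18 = (y - 3)*(y + 1)*(y + 6)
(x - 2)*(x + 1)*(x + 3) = x^3 + 2*x^2 - 5*x - 6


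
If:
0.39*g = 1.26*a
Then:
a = 0.30952380952381*g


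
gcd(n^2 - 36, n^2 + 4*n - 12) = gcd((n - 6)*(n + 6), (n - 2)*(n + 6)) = n + 6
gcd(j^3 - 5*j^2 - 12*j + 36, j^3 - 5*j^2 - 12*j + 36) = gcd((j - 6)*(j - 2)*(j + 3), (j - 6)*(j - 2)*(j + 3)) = j^3 - 5*j^2 - 12*j + 36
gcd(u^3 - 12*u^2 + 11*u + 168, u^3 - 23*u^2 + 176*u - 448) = u^2 - 15*u + 56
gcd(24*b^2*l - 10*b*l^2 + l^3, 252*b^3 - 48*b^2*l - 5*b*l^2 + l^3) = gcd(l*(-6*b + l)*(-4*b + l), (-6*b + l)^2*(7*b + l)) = 6*b - l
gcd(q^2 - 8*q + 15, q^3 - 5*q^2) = q - 5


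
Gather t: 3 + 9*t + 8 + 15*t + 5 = 24*t + 16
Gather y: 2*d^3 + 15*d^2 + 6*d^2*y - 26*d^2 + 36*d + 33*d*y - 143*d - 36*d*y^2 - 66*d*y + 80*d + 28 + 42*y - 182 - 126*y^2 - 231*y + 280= 2*d^3 - 11*d^2 - 27*d + y^2*(-36*d - 126) + y*(6*d^2 - 33*d - 189) + 126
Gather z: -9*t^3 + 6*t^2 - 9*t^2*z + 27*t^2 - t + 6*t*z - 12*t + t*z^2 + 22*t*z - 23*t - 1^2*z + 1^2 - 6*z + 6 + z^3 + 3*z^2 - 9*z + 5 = -9*t^3 + 33*t^2 - 36*t + z^3 + z^2*(t + 3) + z*(-9*t^2 + 28*t - 16) + 12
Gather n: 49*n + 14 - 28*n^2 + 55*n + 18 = -28*n^2 + 104*n + 32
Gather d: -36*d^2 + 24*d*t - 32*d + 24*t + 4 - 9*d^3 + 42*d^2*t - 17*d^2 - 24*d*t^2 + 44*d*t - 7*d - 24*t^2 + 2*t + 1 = -9*d^3 + d^2*(42*t - 53) + d*(-24*t^2 + 68*t - 39) - 24*t^2 + 26*t + 5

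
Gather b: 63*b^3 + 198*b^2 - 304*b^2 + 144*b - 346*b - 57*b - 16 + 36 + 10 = 63*b^3 - 106*b^2 - 259*b + 30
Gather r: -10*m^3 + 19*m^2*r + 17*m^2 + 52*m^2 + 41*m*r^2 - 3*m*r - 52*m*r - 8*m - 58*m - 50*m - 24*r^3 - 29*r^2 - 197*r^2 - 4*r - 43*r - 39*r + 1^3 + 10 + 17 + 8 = -10*m^3 + 69*m^2 - 116*m - 24*r^3 + r^2*(41*m - 226) + r*(19*m^2 - 55*m - 86) + 36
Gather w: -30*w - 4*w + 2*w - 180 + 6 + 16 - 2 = -32*w - 160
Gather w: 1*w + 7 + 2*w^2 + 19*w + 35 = 2*w^2 + 20*w + 42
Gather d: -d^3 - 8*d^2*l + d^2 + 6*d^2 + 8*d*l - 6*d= -d^3 + d^2*(7 - 8*l) + d*(8*l - 6)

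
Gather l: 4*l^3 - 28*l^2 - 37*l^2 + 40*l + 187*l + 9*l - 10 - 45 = 4*l^3 - 65*l^2 + 236*l - 55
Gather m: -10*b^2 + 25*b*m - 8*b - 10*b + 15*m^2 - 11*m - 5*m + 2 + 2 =-10*b^2 - 18*b + 15*m^2 + m*(25*b - 16) + 4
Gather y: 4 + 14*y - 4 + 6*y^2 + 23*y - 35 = 6*y^2 + 37*y - 35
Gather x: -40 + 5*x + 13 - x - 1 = 4*x - 28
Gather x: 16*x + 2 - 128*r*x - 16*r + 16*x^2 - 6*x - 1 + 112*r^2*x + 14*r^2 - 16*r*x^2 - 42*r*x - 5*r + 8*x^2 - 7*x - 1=14*r^2 - 21*r + x^2*(24 - 16*r) + x*(112*r^2 - 170*r + 3)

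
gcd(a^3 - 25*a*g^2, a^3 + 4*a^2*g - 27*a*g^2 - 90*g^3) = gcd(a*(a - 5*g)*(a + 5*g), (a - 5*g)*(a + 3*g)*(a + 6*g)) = a - 5*g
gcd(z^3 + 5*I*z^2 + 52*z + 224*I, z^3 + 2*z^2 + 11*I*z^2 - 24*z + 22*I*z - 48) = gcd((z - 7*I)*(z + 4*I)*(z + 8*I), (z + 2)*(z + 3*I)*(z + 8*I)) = z + 8*I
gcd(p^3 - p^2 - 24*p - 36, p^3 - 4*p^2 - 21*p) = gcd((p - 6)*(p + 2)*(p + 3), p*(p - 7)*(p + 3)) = p + 3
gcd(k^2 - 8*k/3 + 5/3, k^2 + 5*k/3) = 1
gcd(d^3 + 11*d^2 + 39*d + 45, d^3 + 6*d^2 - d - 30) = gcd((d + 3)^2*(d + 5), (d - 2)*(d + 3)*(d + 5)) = d^2 + 8*d + 15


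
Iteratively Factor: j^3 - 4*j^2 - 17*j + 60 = (j - 5)*(j^2 + j - 12) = (j - 5)*(j + 4)*(j - 3)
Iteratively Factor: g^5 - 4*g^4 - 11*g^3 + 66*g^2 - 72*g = (g + 4)*(g^4 - 8*g^3 + 21*g^2 - 18*g) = (g - 3)*(g + 4)*(g^3 - 5*g^2 + 6*g) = g*(g - 3)*(g + 4)*(g^2 - 5*g + 6) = g*(g - 3)*(g - 2)*(g + 4)*(g - 3)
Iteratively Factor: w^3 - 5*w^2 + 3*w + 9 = (w - 3)*(w^2 - 2*w - 3) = (w - 3)*(w + 1)*(w - 3)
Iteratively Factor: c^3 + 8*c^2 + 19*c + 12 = (c + 4)*(c^2 + 4*c + 3) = (c + 3)*(c + 4)*(c + 1)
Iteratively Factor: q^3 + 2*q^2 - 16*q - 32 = (q - 4)*(q^2 + 6*q + 8) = (q - 4)*(q + 4)*(q + 2)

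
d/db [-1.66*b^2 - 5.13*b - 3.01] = -3.32*b - 5.13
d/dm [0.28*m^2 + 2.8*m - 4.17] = 0.56*m + 2.8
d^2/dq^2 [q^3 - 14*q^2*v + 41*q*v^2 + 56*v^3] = 6*q - 28*v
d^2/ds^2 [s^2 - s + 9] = 2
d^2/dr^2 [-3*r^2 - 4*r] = -6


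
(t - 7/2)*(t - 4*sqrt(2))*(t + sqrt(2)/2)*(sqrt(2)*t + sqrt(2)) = sqrt(2)*t^4 - 7*t^3 - 5*sqrt(2)*t^3/2 - 15*sqrt(2)*t^2/2 + 35*t^2/2 + 10*sqrt(2)*t + 49*t/2 + 14*sqrt(2)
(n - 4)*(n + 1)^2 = n^3 - 2*n^2 - 7*n - 4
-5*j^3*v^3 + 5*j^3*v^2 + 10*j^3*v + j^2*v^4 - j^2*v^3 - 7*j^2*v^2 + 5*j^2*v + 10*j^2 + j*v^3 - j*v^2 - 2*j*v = (-5*j + v)*(v - 2)*(j*v + 1)*(j*v + j)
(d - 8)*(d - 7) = d^2 - 15*d + 56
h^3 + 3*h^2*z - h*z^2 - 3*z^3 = (h - z)*(h + z)*(h + 3*z)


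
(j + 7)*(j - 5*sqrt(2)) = j^2 - 5*sqrt(2)*j + 7*j - 35*sqrt(2)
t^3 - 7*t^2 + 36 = (t - 6)*(t - 3)*(t + 2)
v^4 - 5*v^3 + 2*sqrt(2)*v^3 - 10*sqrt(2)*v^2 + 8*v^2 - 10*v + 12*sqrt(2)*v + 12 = (v - 3)*(v - 2)*(v + sqrt(2))^2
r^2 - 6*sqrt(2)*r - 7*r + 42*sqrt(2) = (r - 7)*(r - 6*sqrt(2))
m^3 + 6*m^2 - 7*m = m*(m - 1)*(m + 7)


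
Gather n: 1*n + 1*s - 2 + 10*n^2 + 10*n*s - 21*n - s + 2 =10*n^2 + n*(10*s - 20)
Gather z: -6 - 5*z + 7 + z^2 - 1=z^2 - 5*z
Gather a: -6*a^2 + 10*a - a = -6*a^2 + 9*a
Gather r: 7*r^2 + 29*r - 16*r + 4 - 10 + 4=7*r^2 + 13*r - 2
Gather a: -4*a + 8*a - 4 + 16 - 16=4*a - 4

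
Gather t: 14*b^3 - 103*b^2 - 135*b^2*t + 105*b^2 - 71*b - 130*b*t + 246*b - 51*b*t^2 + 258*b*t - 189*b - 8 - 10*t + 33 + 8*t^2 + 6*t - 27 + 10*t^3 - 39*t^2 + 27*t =14*b^3 + 2*b^2 - 14*b + 10*t^3 + t^2*(-51*b - 31) + t*(-135*b^2 + 128*b + 23) - 2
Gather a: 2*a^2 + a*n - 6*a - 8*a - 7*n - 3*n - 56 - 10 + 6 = 2*a^2 + a*(n - 14) - 10*n - 60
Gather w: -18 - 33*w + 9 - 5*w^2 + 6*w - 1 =-5*w^2 - 27*w - 10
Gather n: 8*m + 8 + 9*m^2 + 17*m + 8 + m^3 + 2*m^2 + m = m^3 + 11*m^2 + 26*m + 16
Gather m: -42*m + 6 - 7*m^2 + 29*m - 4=-7*m^2 - 13*m + 2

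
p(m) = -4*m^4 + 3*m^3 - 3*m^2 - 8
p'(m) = -16*m^3 + 9*m^2 - 6*m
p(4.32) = -1215.26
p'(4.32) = -1147.90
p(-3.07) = -478.39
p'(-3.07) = 566.20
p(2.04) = -64.29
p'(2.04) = -110.62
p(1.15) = -14.40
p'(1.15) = -19.33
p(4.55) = -1501.89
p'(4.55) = -1348.12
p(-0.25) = -8.25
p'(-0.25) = 2.31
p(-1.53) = -47.69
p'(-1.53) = 87.55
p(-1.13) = -22.68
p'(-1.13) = 41.36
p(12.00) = -78200.00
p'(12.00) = -26424.00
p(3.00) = -278.00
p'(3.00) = -369.00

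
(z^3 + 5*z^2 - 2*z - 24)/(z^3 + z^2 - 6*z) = (z + 4)/z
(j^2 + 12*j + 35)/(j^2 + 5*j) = (j + 7)/j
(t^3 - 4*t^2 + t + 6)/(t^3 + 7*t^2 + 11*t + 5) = (t^2 - 5*t + 6)/(t^2 + 6*t + 5)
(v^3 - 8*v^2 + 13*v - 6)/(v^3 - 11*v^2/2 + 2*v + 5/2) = 2*(v^2 - 7*v + 6)/(2*v^2 - 9*v - 5)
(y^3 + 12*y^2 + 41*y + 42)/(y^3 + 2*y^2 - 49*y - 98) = (y + 3)/(y - 7)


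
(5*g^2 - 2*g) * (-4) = -20*g^2 + 8*g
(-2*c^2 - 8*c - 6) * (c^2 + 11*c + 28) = -2*c^4 - 30*c^3 - 150*c^2 - 290*c - 168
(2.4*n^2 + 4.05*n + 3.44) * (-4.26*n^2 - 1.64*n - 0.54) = -10.224*n^4 - 21.189*n^3 - 22.5924*n^2 - 7.8286*n - 1.8576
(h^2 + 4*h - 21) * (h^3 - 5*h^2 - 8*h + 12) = h^5 - h^4 - 49*h^3 + 85*h^2 + 216*h - 252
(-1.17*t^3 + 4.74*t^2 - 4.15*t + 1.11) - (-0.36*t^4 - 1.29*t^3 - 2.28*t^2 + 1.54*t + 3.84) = 0.36*t^4 + 0.12*t^3 + 7.02*t^2 - 5.69*t - 2.73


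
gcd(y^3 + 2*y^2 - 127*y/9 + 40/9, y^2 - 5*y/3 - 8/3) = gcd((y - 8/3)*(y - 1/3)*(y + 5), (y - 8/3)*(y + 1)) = y - 8/3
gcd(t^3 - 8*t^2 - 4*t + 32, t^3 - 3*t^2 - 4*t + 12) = t^2 - 4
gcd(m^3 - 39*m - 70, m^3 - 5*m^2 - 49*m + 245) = m - 7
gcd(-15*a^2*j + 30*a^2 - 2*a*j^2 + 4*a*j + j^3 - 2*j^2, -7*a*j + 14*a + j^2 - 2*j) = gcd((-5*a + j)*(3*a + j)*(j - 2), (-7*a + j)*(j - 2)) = j - 2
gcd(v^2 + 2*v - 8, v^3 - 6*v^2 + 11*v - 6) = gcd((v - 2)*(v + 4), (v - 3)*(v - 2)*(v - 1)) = v - 2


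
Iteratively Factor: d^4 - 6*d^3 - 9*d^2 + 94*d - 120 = (d + 4)*(d^3 - 10*d^2 + 31*d - 30) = (d - 5)*(d + 4)*(d^2 - 5*d + 6) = (d - 5)*(d - 3)*(d + 4)*(d - 2)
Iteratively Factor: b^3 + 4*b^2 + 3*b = (b + 1)*(b^2 + 3*b) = (b + 1)*(b + 3)*(b)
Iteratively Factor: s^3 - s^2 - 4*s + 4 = (s - 2)*(s^2 + s - 2) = (s - 2)*(s + 2)*(s - 1)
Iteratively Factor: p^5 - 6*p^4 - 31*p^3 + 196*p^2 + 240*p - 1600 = (p + 4)*(p^4 - 10*p^3 + 9*p^2 + 160*p - 400) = (p + 4)^2*(p^3 - 14*p^2 + 65*p - 100) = (p - 5)*(p + 4)^2*(p^2 - 9*p + 20) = (p - 5)^2*(p + 4)^2*(p - 4)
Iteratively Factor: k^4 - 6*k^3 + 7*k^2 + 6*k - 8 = (k - 2)*(k^3 - 4*k^2 - k + 4) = (k - 2)*(k + 1)*(k^2 - 5*k + 4) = (k - 2)*(k - 1)*(k + 1)*(k - 4)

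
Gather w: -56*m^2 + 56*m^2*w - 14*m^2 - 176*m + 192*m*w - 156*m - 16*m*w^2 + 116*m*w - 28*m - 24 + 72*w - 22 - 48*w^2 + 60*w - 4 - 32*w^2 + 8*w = -70*m^2 - 360*m + w^2*(-16*m - 80) + w*(56*m^2 + 308*m + 140) - 50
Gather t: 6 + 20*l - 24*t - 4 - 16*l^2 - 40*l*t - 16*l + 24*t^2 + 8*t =-16*l^2 + 4*l + 24*t^2 + t*(-40*l - 16) + 2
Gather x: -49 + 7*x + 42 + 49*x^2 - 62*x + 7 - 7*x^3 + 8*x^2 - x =-7*x^3 + 57*x^2 - 56*x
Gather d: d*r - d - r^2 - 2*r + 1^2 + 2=d*(r - 1) - r^2 - 2*r + 3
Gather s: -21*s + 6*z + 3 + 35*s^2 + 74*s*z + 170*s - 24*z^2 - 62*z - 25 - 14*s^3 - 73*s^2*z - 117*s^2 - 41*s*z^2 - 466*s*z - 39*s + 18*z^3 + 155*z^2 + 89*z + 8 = -14*s^3 + s^2*(-73*z - 82) + s*(-41*z^2 - 392*z + 110) + 18*z^3 + 131*z^2 + 33*z - 14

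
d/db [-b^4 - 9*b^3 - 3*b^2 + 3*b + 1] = -4*b^3 - 27*b^2 - 6*b + 3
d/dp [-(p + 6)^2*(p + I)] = (p + 6)*(-3*p - 6 - 2*I)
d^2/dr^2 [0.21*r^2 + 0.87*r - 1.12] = 0.420000000000000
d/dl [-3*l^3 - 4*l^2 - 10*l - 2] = -9*l^2 - 8*l - 10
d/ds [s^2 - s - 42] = 2*s - 1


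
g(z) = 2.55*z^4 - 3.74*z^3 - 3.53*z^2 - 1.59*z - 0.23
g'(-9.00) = -8282.67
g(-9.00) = 19185.16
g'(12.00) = 15923.61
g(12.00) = 45886.45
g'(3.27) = 212.00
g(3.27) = 117.61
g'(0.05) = -1.97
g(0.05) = -0.32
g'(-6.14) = -2742.28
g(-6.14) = 4366.38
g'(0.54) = -7.07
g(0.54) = -2.49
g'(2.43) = 61.36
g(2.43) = 10.31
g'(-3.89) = -744.32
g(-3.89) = 756.59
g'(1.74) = 5.89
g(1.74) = -10.01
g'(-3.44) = -525.29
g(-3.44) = 472.80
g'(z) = 10.2*z^3 - 11.22*z^2 - 7.06*z - 1.59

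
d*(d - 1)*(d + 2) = d^3 + d^2 - 2*d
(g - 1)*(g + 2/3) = g^2 - g/3 - 2/3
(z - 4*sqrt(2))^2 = z^2 - 8*sqrt(2)*z + 32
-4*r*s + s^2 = s*(-4*r + s)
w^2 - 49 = (w - 7)*(w + 7)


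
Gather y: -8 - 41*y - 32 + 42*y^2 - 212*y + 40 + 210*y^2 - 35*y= 252*y^2 - 288*y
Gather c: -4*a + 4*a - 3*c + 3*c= 0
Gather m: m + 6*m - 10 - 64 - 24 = 7*m - 98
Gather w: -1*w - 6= -w - 6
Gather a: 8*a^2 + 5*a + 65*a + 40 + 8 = 8*a^2 + 70*a + 48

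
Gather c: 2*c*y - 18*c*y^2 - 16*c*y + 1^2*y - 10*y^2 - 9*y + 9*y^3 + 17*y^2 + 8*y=c*(-18*y^2 - 14*y) + 9*y^3 + 7*y^2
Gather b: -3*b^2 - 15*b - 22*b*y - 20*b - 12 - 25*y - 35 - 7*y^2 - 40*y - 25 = -3*b^2 + b*(-22*y - 35) - 7*y^2 - 65*y - 72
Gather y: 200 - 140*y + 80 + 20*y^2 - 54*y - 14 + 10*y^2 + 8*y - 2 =30*y^2 - 186*y + 264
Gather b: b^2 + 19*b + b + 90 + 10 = b^2 + 20*b + 100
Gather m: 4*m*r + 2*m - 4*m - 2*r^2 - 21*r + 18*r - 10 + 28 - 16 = m*(4*r - 2) - 2*r^2 - 3*r + 2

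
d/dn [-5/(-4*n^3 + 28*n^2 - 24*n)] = 5*(-3*n^2 + 14*n - 6)/(4*n^2*(n^2 - 7*n + 6)^2)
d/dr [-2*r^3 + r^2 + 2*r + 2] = -6*r^2 + 2*r + 2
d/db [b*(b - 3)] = 2*b - 3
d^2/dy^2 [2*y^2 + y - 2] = 4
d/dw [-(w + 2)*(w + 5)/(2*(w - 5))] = (-w^2 + 10*w + 45)/(2*(w^2 - 10*w + 25))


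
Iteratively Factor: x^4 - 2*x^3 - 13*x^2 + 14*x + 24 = (x + 3)*(x^3 - 5*x^2 + 2*x + 8) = (x - 4)*(x + 3)*(x^2 - x - 2) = (x - 4)*(x - 2)*(x + 3)*(x + 1)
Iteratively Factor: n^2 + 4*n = (n)*(n + 4)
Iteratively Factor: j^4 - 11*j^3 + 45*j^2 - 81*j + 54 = (j - 2)*(j^3 - 9*j^2 + 27*j - 27) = (j - 3)*(j - 2)*(j^2 - 6*j + 9) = (j - 3)^2*(j - 2)*(j - 3)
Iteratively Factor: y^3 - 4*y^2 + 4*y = (y - 2)*(y^2 - 2*y) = y*(y - 2)*(y - 2)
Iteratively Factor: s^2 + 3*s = (s)*(s + 3)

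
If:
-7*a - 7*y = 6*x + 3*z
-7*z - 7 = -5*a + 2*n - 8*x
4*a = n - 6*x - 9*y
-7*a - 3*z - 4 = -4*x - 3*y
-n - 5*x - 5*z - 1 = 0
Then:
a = 82/415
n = 257/83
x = 179/415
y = -13/415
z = -519/415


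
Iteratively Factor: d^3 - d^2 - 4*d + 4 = (d - 1)*(d^2 - 4) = (d - 1)*(d + 2)*(d - 2)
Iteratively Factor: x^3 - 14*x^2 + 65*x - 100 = (x - 4)*(x^2 - 10*x + 25) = (x - 5)*(x - 4)*(x - 5)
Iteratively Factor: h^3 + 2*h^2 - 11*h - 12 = (h + 1)*(h^2 + h - 12) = (h + 1)*(h + 4)*(h - 3)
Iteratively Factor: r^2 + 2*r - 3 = (r - 1)*(r + 3)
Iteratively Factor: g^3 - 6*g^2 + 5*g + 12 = (g + 1)*(g^2 - 7*g + 12) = (g - 3)*(g + 1)*(g - 4)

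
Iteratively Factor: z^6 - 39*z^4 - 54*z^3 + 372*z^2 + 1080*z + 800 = (z - 5)*(z^5 + 5*z^4 - 14*z^3 - 124*z^2 - 248*z - 160) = (z - 5)*(z + 2)*(z^4 + 3*z^3 - 20*z^2 - 84*z - 80) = (z - 5)^2*(z + 2)*(z^3 + 8*z^2 + 20*z + 16) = (z - 5)^2*(z + 2)^2*(z^2 + 6*z + 8) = (z - 5)^2*(z + 2)^2*(z + 4)*(z + 2)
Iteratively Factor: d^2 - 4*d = (d)*(d - 4)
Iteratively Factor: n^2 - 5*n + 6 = (n - 3)*(n - 2)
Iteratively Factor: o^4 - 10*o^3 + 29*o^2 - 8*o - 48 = (o + 1)*(o^3 - 11*o^2 + 40*o - 48) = (o - 4)*(o + 1)*(o^2 - 7*o + 12) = (o - 4)^2*(o + 1)*(o - 3)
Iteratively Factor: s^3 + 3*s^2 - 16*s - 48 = (s + 3)*(s^2 - 16) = (s + 3)*(s + 4)*(s - 4)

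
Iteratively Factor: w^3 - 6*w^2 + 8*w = (w - 2)*(w^2 - 4*w) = (w - 4)*(w - 2)*(w)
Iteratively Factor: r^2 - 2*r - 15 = (r - 5)*(r + 3)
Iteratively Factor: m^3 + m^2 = (m)*(m^2 + m) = m*(m + 1)*(m)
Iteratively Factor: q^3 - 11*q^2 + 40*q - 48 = (q - 4)*(q^2 - 7*q + 12) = (q - 4)*(q - 3)*(q - 4)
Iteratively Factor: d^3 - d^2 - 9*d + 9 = (d + 3)*(d^2 - 4*d + 3) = (d - 3)*(d + 3)*(d - 1)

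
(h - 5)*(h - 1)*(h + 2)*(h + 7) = h^4 + 3*h^3 - 35*h^2 - 39*h + 70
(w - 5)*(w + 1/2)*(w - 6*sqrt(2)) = w^3 - 6*sqrt(2)*w^2 - 9*w^2/2 - 5*w/2 + 27*sqrt(2)*w + 15*sqrt(2)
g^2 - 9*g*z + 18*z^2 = (g - 6*z)*(g - 3*z)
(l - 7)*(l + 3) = l^2 - 4*l - 21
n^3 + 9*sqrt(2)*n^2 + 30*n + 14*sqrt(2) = (n + sqrt(2))^2*(n + 7*sqrt(2))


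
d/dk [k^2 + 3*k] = 2*k + 3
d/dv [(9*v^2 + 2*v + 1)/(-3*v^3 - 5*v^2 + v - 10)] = (27*v^4 + 12*v^3 + 28*v^2 - 170*v - 21)/(9*v^6 + 30*v^5 + 19*v^4 + 50*v^3 + 101*v^2 - 20*v + 100)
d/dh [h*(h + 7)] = 2*h + 7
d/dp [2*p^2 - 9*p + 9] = 4*p - 9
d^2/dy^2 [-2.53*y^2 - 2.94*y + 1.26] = -5.06000000000000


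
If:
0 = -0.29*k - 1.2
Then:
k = -4.14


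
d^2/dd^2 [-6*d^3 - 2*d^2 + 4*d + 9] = -36*d - 4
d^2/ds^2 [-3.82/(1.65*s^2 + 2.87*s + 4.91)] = (20.7999*s^2 + 36.17922*s - 3.82*(3.3*s + 2.87)*(6.6*s + 5.74) + 61.89546)/(1.65*s^2 + 2.87*s + 4.91)^3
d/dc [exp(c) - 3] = exp(c)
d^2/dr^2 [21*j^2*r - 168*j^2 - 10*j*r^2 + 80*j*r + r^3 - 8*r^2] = -20*j + 6*r - 16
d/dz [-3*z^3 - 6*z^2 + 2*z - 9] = -9*z^2 - 12*z + 2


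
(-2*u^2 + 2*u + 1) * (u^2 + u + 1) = -2*u^4 + u^2 + 3*u + 1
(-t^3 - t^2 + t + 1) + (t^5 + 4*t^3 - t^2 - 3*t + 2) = t^5 + 3*t^3 - 2*t^2 - 2*t + 3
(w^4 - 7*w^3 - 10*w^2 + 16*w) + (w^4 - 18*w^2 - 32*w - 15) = 2*w^4 - 7*w^3 - 28*w^2 - 16*w - 15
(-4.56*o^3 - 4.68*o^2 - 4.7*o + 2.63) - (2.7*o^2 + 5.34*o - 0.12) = -4.56*o^3 - 7.38*o^2 - 10.04*o + 2.75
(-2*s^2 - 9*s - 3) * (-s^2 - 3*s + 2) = 2*s^4 + 15*s^3 + 26*s^2 - 9*s - 6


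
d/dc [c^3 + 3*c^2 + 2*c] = 3*c^2 + 6*c + 2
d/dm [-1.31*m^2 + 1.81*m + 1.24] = 1.81 - 2.62*m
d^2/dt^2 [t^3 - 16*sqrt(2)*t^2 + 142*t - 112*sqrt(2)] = 6*t - 32*sqrt(2)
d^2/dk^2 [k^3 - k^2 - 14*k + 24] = 6*k - 2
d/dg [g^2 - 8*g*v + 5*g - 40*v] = 2*g - 8*v + 5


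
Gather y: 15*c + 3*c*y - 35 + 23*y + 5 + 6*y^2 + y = 15*c + 6*y^2 + y*(3*c + 24) - 30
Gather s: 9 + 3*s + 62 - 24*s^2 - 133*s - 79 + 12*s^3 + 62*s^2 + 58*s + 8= 12*s^3 + 38*s^2 - 72*s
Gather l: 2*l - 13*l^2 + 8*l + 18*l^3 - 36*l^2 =18*l^3 - 49*l^2 + 10*l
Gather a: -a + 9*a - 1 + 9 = 8*a + 8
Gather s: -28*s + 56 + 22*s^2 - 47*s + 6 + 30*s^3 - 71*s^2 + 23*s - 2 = 30*s^3 - 49*s^2 - 52*s + 60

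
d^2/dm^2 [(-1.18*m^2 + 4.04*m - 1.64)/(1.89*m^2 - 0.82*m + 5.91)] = (25.20504*m^3 + 43.933428*m^2 - 255.508344*m - 8.84121999999999)/(6.751269*m^6 - 8.787366*m^5 + 67.145841*m^4 - 55.507276*m^3 + 209.963979*m^2 - 85.923126*m + 206.425071)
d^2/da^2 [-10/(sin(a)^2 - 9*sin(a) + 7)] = 10*(4*sin(a)^4 - 27*sin(a)^3 + 47*sin(a)^2 + 117*sin(a) - 148)/(sin(a)^2 - 9*sin(a) + 7)^3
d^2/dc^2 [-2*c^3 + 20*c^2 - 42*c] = 40 - 12*c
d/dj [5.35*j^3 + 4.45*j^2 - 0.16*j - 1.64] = 16.05*j^2 + 8.9*j - 0.16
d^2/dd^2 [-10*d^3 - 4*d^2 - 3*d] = -60*d - 8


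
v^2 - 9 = (v - 3)*(v + 3)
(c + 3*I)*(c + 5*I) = c^2 + 8*I*c - 15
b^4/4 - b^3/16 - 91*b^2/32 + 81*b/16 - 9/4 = (b/4 + 1)*(b - 2)*(b - 3/2)*(b - 3/4)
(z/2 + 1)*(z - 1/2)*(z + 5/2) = z^3/2 + 2*z^2 + 11*z/8 - 5/4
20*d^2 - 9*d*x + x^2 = (-5*d + x)*(-4*d + x)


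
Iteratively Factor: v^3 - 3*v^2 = (v)*(v^2 - 3*v) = v^2*(v - 3)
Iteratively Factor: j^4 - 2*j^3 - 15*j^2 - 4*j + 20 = (j - 1)*(j^3 - j^2 - 16*j - 20) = (j - 5)*(j - 1)*(j^2 + 4*j + 4) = (j - 5)*(j - 1)*(j + 2)*(j + 2)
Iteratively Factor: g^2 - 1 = (g - 1)*(g + 1)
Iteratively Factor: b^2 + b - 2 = (b + 2)*(b - 1)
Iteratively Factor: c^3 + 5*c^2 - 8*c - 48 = (c - 3)*(c^2 + 8*c + 16) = (c - 3)*(c + 4)*(c + 4)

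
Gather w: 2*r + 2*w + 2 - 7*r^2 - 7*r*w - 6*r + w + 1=-7*r^2 - 4*r + w*(3 - 7*r) + 3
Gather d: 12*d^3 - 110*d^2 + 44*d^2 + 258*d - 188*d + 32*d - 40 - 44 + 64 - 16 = 12*d^3 - 66*d^2 + 102*d - 36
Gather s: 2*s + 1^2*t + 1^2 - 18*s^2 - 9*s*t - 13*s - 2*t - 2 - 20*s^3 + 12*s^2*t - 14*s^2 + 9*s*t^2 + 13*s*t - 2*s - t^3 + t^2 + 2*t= -20*s^3 + s^2*(12*t - 32) + s*(9*t^2 + 4*t - 13) - t^3 + t^2 + t - 1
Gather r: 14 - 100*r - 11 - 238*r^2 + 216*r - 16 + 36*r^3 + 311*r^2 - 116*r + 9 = 36*r^3 + 73*r^2 - 4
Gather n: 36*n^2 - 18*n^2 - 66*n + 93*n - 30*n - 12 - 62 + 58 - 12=18*n^2 - 3*n - 28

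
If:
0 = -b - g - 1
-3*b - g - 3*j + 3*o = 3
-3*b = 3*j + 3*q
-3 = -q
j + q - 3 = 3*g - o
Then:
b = 7/5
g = -12/5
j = -22/5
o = -14/5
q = 3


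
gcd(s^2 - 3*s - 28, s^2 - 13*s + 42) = s - 7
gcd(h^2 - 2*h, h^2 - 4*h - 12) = 1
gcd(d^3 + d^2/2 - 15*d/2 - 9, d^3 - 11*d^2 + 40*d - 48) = d - 3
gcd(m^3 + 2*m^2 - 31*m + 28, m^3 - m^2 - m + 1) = m - 1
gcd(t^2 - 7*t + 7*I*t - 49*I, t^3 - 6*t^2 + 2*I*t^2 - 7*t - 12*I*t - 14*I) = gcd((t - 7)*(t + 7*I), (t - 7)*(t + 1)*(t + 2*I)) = t - 7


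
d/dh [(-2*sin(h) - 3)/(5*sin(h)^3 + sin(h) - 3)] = (20*sin(h)^3 + 45*sin(h)^2 + 9)*cos(h)/(5*sin(h)^3 + sin(h) - 3)^2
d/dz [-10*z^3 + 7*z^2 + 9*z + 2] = -30*z^2 + 14*z + 9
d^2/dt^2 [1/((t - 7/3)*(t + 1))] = 6*(9*(t + 1)^2 + 3*(t + 1)*(3*t - 7) + (3*t - 7)^2)/((t + 1)^3*(3*t - 7)^3)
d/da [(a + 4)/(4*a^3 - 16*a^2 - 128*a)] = (4 - a)/(2*a^2*(a^2 - 16*a + 64))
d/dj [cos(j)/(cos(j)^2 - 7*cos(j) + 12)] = (cos(j)^2 - 12)*sin(j)/((cos(j) - 4)^2*(cos(j) - 3)^2)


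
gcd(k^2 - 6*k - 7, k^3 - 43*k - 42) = k^2 - 6*k - 7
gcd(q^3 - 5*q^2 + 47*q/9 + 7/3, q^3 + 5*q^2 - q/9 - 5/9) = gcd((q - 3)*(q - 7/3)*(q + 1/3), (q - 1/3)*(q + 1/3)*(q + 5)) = q + 1/3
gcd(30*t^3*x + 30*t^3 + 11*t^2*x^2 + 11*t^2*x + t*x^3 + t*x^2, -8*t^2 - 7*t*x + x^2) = 1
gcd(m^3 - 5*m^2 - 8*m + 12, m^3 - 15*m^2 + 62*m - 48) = m^2 - 7*m + 6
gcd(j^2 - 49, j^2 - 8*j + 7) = j - 7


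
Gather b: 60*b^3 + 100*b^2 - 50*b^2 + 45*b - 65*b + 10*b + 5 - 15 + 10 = 60*b^3 + 50*b^2 - 10*b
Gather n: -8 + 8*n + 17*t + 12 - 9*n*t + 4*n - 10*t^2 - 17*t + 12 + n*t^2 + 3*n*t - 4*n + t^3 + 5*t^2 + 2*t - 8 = n*(t^2 - 6*t + 8) + t^3 - 5*t^2 + 2*t + 8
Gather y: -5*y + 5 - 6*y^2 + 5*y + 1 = 6 - 6*y^2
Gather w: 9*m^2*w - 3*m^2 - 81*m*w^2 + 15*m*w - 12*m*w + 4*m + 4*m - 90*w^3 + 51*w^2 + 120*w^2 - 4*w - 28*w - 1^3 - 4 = -3*m^2 + 8*m - 90*w^3 + w^2*(171 - 81*m) + w*(9*m^2 + 3*m - 32) - 5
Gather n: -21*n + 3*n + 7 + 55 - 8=54 - 18*n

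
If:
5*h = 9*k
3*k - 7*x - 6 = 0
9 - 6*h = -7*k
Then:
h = 81/19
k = 45/19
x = 3/19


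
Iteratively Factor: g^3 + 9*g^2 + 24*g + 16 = (g + 4)*(g^2 + 5*g + 4) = (g + 1)*(g + 4)*(g + 4)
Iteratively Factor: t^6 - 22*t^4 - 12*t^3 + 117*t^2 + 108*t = (t - 4)*(t^5 + 4*t^4 - 6*t^3 - 36*t^2 - 27*t) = (t - 4)*(t - 3)*(t^4 + 7*t^3 + 15*t^2 + 9*t) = t*(t - 4)*(t - 3)*(t^3 + 7*t^2 + 15*t + 9) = t*(t - 4)*(t - 3)*(t + 1)*(t^2 + 6*t + 9) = t*(t - 4)*(t - 3)*(t + 1)*(t + 3)*(t + 3)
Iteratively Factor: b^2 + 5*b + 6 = (b + 2)*(b + 3)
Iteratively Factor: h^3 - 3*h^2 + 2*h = (h - 1)*(h^2 - 2*h) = (h - 2)*(h - 1)*(h)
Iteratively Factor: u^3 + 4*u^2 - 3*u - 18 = (u - 2)*(u^2 + 6*u + 9) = (u - 2)*(u + 3)*(u + 3)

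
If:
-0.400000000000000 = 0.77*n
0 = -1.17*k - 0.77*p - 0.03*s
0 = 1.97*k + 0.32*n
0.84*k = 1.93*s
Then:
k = 0.08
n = -0.52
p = -0.13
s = 0.04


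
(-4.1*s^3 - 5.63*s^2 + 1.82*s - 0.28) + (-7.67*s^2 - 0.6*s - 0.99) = -4.1*s^3 - 13.3*s^2 + 1.22*s - 1.27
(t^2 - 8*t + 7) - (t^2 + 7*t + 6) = 1 - 15*t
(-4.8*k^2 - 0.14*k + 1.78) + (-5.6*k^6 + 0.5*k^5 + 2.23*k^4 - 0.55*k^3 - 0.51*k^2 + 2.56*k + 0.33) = -5.6*k^6 + 0.5*k^5 + 2.23*k^4 - 0.55*k^3 - 5.31*k^2 + 2.42*k + 2.11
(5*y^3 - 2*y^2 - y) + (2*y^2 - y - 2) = 5*y^3 - 2*y - 2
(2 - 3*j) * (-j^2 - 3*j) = 3*j^3 + 7*j^2 - 6*j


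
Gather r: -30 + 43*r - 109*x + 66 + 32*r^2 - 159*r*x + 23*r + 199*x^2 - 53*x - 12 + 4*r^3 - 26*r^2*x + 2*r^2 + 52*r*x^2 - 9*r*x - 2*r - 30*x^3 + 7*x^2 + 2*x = 4*r^3 + r^2*(34 - 26*x) + r*(52*x^2 - 168*x + 64) - 30*x^3 + 206*x^2 - 160*x + 24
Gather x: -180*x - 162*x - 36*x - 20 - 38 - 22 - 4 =-378*x - 84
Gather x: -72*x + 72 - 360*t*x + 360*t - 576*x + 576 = 360*t + x*(-360*t - 648) + 648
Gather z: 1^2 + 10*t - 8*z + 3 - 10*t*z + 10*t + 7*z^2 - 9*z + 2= 20*t + 7*z^2 + z*(-10*t - 17) + 6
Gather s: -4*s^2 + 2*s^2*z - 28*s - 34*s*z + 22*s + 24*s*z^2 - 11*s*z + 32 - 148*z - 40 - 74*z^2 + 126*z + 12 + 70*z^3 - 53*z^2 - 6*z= s^2*(2*z - 4) + s*(24*z^2 - 45*z - 6) + 70*z^3 - 127*z^2 - 28*z + 4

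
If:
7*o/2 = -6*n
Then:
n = -7*o/12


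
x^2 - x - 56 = (x - 8)*(x + 7)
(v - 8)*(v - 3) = v^2 - 11*v + 24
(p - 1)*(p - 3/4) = p^2 - 7*p/4 + 3/4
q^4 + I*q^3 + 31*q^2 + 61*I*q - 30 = (q - 6*I)*(q + I)^2*(q + 5*I)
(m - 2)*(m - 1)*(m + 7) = m^3 + 4*m^2 - 19*m + 14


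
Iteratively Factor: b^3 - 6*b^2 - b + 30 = (b - 5)*(b^2 - b - 6) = (b - 5)*(b + 2)*(b - 3)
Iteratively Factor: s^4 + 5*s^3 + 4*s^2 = (s + 4)*(s^3 + s^2) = (s + 1)*(s + 4)*(s^2) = s*(s + 1)*(s + 4)*(s)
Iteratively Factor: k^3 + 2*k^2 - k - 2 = (k - 1)*(k^2 + 3*k + 2) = (k - 1)*(k + 1)*(k + 2)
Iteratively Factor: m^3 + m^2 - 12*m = (m)*(m^2 + m - 12) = m*(m + 4)*(m - 3)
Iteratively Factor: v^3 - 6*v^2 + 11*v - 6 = (v - 3)*(v^2 - 3*v + 2) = (v - 3)*(v - 1)*(v - 2)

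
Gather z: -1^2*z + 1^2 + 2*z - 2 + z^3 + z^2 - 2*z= z^3 + z^2 - z - 1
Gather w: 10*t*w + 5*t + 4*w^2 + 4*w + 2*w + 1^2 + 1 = 5*t + 4*w^2 + w*(10*t + 6) + 2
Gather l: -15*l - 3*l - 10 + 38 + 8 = 36 - 18*l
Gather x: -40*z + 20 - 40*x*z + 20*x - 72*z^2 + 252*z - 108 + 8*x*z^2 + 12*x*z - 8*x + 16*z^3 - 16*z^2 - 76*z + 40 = x*(8*z^2 - 28*z + 12) + 16*z^3 - 88*z^2 + 136*z - 48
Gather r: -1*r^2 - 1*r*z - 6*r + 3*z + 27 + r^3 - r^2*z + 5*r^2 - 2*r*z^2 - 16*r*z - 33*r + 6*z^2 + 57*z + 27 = r^3 + r^2*(4 - z) + r*(-2*z^2 - 17*z - 39) + 6*z^2 + 60*z + 54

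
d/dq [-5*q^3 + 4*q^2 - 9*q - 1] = -15*q^2 + 8*q - 9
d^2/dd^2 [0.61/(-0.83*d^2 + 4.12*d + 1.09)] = (-0.840458*d^2 + 4.171912*d + 0.61*(1.66*d - 4.12)*(3.32*d - 8.24) + 1.103734)/(-0.83*d^2 + 4.12*d + 1.09)^3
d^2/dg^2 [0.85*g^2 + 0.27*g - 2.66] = 1.70000000000000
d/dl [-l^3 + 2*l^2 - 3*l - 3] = -3*l^2 + 4*l - 3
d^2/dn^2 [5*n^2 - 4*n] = 10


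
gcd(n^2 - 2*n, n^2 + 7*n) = n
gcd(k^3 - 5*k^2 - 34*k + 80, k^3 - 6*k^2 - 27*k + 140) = k + 5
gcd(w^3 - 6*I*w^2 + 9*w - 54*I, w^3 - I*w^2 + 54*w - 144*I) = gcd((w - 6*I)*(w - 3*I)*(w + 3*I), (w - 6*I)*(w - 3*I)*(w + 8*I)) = w^2 - 9*I*w - 18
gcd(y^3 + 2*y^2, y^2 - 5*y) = y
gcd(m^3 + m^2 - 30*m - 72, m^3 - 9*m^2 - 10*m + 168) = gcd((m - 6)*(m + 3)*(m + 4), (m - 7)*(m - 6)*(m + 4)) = m^2 - 2*m - 24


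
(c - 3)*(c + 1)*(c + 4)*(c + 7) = c^4 + 9*c^3 + 3*c^2 - 89*c - 84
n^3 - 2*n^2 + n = n*(n - 1)^2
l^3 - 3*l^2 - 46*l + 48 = (l - 8)*(l - 1)*(l + 6)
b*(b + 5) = b^2 + 5*b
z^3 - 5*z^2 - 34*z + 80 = (z - 8)*(z - 2)*(z + 5)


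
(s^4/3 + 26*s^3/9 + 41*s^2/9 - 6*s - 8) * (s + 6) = s^5/3 + 44*s^4/9 + 197*s^3/9 + 64*s^2/3 - 44*s - 48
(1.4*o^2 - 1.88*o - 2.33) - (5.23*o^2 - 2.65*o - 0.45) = -3.83*o^2 + 0.77*o - 1.88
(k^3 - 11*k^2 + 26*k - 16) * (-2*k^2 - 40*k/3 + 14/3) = -2*k^5 + 26*k^4/3 + 298*k^3/3 - 366*k^2 + 1004*k/3 - 224/3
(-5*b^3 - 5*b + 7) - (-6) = -5*b^3 - 5*b + 13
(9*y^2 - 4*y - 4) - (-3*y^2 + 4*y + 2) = 12*y^2 - 8*y - 6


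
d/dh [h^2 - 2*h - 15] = 2*h - 2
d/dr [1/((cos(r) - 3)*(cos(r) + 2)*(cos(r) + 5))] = (-3*sin(r)^2 + 8*cos(r) - 8)*sin(r)/((cos(r) - 3)^2*(cos(r) + 2)^2*(cos(r) + 5)^2)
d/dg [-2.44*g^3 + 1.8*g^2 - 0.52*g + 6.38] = -7.32*g^2 + 3.6*g - 0.52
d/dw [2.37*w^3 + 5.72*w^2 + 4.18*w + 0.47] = 7.11*w^2 + 11.44*w + 4.18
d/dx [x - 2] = 1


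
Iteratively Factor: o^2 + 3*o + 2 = (o + 2)*(o + 1)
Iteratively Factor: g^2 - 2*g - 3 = (g - 3)*(g + 1)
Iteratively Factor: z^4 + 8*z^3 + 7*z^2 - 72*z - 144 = (z + 4)*(z^3 + 4*z^2 - 9*z - 36) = (z + 4)^2*(z^2 - 9) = (z + 3)*(z + 4)^2*(z - 3)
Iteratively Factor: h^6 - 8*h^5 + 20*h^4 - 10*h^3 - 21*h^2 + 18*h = (h - 3)*(h^5 - 5*h^4 + 5*h^3 + 5*h^2 - 6*h) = (h - 3)^2*(h^4 - 2*h^3 - h^2 + 2*h) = (h - 3)^2*(h - 1)*(h^3 - h^2 - 2*h) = (h - 3)^2*(h - 1)*(h + 1)*(h^2 - 2*h) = (h - 3)^2*(h - 2)*(h - 1)*(h + 1)*(h)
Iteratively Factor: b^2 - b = (b - 1)*(b)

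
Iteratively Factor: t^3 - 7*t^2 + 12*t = (t - 3)*(t^2 - 4*t) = (t - 4)*(t - 3)*(t)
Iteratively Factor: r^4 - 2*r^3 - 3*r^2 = (r)*(r^3 - 2*r^2 - 3*r) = r^2*(r^2 - 2*r - 3) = r^2*(r + 1)*(r - 3)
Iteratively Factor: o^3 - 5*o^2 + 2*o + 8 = (o - 4)*(o^2 - o - 2) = (o - 4)*(o - 2)*(o + 1)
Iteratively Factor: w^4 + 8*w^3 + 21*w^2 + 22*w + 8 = (w + 2)*(w^3 + 6*w^2 + 9*w + 4) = (w + 1)*(w + 2)*(w^2 + 5*w + 4) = (w + 1)*(w + 2)*(w + 4)*(w + 1)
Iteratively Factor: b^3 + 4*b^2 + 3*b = (b)*(b^2 + 4*b + 3) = b*(b + 3)*(b + 1)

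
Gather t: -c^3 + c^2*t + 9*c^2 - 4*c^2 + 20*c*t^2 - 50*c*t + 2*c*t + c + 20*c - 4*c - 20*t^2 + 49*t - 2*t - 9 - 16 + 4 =-c^3 + 5*c^2 + 17*c + t^2*(20*c - 20) + t*(c^2 - 48*c + 47) - 21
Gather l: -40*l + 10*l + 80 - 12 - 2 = 66 - 30*l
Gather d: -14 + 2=-12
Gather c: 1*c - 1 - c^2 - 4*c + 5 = -c^2 - 3*c + 4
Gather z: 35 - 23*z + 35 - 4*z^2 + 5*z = -4*z^2 - 18*z + 70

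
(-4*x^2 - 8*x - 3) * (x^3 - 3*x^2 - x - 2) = -4*x^5 + 4*x^4 + 25*x^3 + 25*x^2 + 19*x + 6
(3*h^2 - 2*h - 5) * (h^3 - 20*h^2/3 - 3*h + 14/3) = 3*h^5 - 22*h^4 - 2*h^3/3 + 160*h^2/3 + 17*h/3 - 70/3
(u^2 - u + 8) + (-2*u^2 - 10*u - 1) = -u^2 - 11*u + 7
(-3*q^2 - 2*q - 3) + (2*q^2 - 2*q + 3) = -q^2 - 4*q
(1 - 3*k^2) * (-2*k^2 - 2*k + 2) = 6*k^4 + 6*k^3 - 8*k^2 - 2*k + 2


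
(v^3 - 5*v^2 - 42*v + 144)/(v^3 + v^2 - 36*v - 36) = (v^2 - 11*v + 24)/(v^2 - 5*v - 6)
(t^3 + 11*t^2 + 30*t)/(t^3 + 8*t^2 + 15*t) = (t + 6)/(t + 3)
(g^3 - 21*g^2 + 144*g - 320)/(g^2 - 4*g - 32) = (g^2 - 13*g + 40)/(g + 4)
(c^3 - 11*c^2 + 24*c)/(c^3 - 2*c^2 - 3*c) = (c - 8)/(c + 1)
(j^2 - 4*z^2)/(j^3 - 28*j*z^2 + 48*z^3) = (-j - 2*z)/(-j^2 - 2*j*z + 24*z^2)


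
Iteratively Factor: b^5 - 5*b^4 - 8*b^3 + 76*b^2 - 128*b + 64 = (b + 4)*(b^4 - 9*b^3 + 28*b^2 - 36*b + 16) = (b - 1)*(b + 4)*(b^3 - 8*b^2 + 20*b - 16) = (b - 4)*(b - 1)*(b + 4)*(b^2 - 4*b + 4) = (b - 4)*(b - 2)*(b - 1)*(b + 4)*(b - 2)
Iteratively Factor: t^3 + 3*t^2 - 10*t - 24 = (t + 2)*(t^2 + t - 12) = (t - 3)*(t + 2)*(t + 4)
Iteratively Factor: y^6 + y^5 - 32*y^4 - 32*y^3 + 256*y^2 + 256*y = (y - 4)*(y^5 + 5*y^4 - 12*y^3 - 80*y^2 - 64*y) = (y - 4)^2*(y^4 + 9*y^3 + 24*y^2 + 16*y) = (y - 4)^2*(y + 4)*(y^3 + 5*y^2 + 4*y) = (y - 4)^2*(y + 4)^2*(y^2 + y) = (y - 4)^2*(y + 1)*(y + 4)^2*(y)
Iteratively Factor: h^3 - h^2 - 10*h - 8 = (h + 2)*(h^2 - 3*h - 4) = (h - 4)*(h + 2)*(h + 1)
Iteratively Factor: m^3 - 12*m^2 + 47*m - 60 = (m - 4)*(m^2 - 8*m + 15) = (m - 4)*(m - 3)*(m - 5)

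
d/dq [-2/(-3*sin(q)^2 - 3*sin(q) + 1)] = -6*(2*sin(q) + 1)*cos(q)/(3*sin(q)^2 + 3*sin(q) - 1)^2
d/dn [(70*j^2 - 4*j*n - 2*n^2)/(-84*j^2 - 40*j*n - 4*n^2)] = 4*j/(9*j^2 + 6*j*n + n^2)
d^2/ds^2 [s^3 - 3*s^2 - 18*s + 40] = 6*s - 6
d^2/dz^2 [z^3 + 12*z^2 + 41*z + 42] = 6*z + 24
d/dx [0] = 0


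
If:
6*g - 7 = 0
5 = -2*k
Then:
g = 7/6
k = -5/2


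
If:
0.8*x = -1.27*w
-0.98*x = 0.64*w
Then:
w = 0.00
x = 0.00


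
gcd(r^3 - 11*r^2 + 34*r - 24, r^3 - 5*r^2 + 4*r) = r^2 - 5*r + 4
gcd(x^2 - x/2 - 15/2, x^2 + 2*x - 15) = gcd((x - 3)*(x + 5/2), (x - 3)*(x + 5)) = x - 3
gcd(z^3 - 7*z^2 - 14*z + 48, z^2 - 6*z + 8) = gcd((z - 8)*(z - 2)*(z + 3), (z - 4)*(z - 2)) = z - 2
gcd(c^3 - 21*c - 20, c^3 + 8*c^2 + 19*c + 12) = c^2 + 5*c + 4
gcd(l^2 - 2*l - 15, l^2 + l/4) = 1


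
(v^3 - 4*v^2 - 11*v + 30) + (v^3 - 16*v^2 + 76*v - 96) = 2*v^3 - 20*v^2 + 65*v - 66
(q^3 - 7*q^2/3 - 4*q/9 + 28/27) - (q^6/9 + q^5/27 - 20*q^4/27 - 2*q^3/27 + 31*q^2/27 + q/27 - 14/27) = -q^6/9 - q^5/27 + 20*q^4/27 + 29*q^3/27 - 94*q^2/27 - 13*q/27 + 14/9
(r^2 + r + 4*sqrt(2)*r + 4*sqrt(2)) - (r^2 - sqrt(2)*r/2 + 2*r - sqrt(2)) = -r + 9*sqrt(2)*r/2 + 5*sqrt(2)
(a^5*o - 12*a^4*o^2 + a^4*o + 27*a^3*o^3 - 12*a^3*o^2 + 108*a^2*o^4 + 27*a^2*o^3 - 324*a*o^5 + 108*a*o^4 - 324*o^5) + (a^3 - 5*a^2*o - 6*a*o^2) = a^5*o - 12*a^4*o^2 + a^4*o + 27*a^3*o^3 - 12*a^3*o^2 + a^3 + 108*a^2*o^4 + 27*a^2*o^3 - 5*a^2*o - 324*a*o^5 + 108*a*o^4 - 6*a*o^2 - 324*o^5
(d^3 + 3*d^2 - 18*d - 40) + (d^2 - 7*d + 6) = d^3 + 4*d^2 - 25*d - 34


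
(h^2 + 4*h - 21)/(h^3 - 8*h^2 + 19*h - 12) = (h + 7)/(h^2 - 5*h + 4)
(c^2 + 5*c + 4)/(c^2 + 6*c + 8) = (c + 1)/(c + 2)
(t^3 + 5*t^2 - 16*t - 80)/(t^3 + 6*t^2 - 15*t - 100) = (t + 4)/(t + 5)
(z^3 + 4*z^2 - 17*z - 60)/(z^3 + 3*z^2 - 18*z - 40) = (z + 3)/(z + 2)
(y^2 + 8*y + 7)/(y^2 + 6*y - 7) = (y + 1)/(y - 1)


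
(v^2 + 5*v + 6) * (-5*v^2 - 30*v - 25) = -5*v^4 - 55*v^3 - 205*v^2 - 305*v - 150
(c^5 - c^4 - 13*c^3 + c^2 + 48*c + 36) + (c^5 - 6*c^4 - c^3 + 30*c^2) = 2*c^5 - 7*c^4 - 14*c^3 + 31*c^2 + 48*c + 36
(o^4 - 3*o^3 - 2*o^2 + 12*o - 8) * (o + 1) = o^5 - 2*o^4 - 5*o^3 + 10*o^2 + 4*o - 8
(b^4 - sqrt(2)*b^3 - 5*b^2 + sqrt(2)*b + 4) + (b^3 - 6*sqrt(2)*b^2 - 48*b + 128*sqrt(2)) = b^4 - sqrt(2)*b^3 + b^3 - 6*sqrt(2)*b^2 - 5*b^2 - 48*b + sqrt(2)*b + 4 + 128*sqrt(2)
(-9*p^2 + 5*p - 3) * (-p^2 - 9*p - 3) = 9*p^4 + 76*p^3 - 15*p^2 + 12*p + 9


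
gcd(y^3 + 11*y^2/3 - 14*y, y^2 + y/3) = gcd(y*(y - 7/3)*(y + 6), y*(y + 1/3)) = y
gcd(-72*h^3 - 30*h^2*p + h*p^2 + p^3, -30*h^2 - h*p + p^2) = -6*h + p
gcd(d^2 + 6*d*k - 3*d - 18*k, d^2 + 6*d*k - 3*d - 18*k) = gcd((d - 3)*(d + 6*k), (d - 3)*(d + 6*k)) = d^2 + 6*d*k - 3*d - 18*k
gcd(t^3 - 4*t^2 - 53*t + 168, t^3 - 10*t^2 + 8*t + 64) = t - 8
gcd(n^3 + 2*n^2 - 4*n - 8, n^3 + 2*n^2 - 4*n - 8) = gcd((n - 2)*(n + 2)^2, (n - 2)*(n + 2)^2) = n^3 + 2*n^2 - 4*n - 8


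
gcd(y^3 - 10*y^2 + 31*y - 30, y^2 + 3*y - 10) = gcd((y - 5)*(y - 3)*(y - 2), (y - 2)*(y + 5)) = y - 2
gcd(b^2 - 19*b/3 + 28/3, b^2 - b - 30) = 1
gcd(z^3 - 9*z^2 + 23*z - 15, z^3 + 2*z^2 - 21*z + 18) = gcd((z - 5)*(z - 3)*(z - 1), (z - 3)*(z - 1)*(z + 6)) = z^2 - 4*z + 3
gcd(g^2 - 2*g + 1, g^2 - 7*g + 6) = g - 1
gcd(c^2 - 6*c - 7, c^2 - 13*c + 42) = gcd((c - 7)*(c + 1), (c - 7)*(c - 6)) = c - 7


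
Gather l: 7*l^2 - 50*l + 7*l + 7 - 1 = 7*l^2 - 43*l + 6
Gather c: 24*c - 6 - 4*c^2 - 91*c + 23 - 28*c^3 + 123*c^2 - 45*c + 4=-28*c^3 + 119*c^2 - 112*c + 21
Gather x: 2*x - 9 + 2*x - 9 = 4*x - 18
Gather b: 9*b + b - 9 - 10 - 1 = 10*b - 20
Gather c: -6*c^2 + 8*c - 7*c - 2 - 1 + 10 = -6*c^2 + c + 7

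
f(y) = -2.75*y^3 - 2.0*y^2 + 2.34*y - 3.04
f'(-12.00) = -1137.66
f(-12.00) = 4432.88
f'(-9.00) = -629.91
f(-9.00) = 1818.65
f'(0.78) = -5.80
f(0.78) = -3.74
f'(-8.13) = -510.44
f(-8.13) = 1323.50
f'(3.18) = -93.81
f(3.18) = -104.26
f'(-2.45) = -37.38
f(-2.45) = 19.66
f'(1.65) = -26.72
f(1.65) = -16.98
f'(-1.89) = -19.57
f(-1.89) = 3.96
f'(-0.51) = 2.23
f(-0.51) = -4.39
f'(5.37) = -257.04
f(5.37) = -474.00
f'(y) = -8.25*y^2 - 4.0*y + 2.34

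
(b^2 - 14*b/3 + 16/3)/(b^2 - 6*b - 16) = (-3*b^2 + 14*b - 16)/(3*(-b^2 + 6*b + 16))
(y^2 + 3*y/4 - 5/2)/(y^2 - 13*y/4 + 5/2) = (y + 2)/(y - 2)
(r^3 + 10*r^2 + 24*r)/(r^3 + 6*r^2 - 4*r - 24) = r*(r + 4)/(r^2 - 4)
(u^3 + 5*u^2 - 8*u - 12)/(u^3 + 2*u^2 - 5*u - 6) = (u + 6)/(u + 3)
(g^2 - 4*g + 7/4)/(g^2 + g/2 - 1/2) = (g - 7/2)/(g + 1)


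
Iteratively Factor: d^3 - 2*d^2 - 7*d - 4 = (d + 1)*(d^2 - 3*d - 4) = (d + 1)^2*(d - 4)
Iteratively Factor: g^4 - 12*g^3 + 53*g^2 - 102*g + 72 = (g - 3)*(g^3 - 9*g^2 + 26*g - 24) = (g - 3)*(g - 2)*(g^2 - 7*g + 12) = (g - 3)^2*(g - 2)*(g - 4)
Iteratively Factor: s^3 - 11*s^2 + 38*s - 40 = (s - 4)*(s^2 - 7*s + 10) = (s - 4)*(s - 2)*(s - 5)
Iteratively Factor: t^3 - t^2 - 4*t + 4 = (t - 2)*(t^2 + t - 2) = (t - 2)*(t - 1)*(t + 2)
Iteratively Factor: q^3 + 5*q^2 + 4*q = (q + 4)*(q^2 + q) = (q + 1)*(q + 4)*(q)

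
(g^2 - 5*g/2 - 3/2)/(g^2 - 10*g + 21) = (g + 1/2)/(g - 7)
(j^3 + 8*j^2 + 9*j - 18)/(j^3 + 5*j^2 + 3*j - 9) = (j + 6)/(j + 3)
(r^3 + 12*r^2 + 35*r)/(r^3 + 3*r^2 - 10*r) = (r + 7)/(r - 2)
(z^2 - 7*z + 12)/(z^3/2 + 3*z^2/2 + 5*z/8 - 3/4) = 8*(z^2 - 7*z + 12)/(4*z^3 + 12*z^2 + 5*z - 6)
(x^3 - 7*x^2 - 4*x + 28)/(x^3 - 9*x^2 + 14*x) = (x + 2)/x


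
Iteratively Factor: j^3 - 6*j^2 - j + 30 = (j + 2)*(j^2 - 8*j + 15) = (j - 5)*(j + 2)*(j - 3)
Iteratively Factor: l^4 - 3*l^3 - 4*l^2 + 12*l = (l)*(l^3 - 3*l^2 - 4*l + 12) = l*(l + 2)*(l^2 - 5*l + 6) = l*(l - 3)*(l + 2)*(l - 2)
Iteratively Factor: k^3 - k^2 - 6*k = (k - 3)*(k^2 + 2*k) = (k - 3)*(k + 2)*(k)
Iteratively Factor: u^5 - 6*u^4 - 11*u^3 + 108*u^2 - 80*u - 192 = (u + 1)*(u^4 - 7*u^3 - 4*u^2 + 112*u - 192) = (u - 4)*(u + 1)*(u^3 - 3*u^2 - 16*u + 48) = (u - 4)*(u + 1)*(u + 4)*(u^2 - 7*u + 12) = (u - 4)^2*(u + 1)*(u + 4)*(u - 3)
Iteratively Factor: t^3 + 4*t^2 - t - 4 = (t + 4)*(t^2 - 1) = (t - 1)*(t + 4)*(t + 1)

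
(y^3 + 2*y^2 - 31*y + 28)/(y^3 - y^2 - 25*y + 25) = (y^2 + 3*y - 28)/(y^2 - 25)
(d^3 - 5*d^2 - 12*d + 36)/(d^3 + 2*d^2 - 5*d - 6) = (d - 6)/(d + 1)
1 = 1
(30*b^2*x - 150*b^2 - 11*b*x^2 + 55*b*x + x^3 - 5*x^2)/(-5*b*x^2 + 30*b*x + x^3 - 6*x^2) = (-6*b*x + 30*b + x^2 - 5*x)/(x*(x - 6))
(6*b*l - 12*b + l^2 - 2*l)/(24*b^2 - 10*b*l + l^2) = (6*b*l - 12*b + l^2 - 2*l)/(24*b^2 - 10*b*l + l^2)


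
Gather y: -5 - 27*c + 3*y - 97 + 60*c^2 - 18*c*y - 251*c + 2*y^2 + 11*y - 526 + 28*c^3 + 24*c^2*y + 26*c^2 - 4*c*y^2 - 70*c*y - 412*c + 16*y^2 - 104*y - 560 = 28*c^3 + 86*c^2 - 690*c + y^2*(18 - 4*c) + y*(24*c^2 - 88*c - 90) - 1188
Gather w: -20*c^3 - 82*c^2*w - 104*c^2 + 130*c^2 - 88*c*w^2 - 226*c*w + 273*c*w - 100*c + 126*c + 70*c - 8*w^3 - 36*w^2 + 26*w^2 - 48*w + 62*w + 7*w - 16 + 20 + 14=-20*c^3 + 26*c^2 + 96*c - 8*w^3 + w^2*(-88*c - 10) + w*(-82*c^2 + 47*c + 21) + 18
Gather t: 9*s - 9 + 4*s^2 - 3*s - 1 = 4*s^2 + 6*s - 10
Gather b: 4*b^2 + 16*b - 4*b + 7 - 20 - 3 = 4*b^2 + 12*b - 16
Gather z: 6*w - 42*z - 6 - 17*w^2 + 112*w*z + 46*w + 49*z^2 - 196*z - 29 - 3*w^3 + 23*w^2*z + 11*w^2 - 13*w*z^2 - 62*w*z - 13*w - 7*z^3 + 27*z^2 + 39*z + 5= -3*w^3 - 6*w^2 + 39*w - 7*z^3 + z^2*(76 - 13*w) + z*(23*w^2 + 50*w - 199) - 30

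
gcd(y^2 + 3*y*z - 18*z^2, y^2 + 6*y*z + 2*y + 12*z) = y + 6*z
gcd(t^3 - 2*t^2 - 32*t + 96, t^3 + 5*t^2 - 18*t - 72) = t^2 + 2*t - 24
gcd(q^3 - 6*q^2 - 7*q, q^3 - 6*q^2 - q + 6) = q + 1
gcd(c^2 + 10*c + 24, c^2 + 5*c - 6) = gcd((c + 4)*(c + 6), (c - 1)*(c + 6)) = c + 6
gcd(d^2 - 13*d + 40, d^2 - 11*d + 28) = 1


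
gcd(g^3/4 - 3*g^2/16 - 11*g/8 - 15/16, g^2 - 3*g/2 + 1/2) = 1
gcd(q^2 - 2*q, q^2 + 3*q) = q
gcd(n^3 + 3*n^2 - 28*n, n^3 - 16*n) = n^2 - 4*n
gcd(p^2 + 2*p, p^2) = p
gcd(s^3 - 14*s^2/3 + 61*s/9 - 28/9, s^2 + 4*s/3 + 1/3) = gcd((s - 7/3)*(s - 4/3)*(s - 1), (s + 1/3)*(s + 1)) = 1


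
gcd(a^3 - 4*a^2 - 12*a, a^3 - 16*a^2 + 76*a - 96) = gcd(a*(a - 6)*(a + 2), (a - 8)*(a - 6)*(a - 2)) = a - 6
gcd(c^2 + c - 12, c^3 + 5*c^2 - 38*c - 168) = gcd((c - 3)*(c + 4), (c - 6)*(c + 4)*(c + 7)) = c + 4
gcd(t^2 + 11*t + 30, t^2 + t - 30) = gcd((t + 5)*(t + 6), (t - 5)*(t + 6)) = t + 6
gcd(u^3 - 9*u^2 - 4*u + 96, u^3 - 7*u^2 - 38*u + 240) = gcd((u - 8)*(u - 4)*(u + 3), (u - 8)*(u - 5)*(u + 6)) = u - 8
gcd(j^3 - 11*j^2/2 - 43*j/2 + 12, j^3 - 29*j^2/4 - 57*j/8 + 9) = j - 8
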